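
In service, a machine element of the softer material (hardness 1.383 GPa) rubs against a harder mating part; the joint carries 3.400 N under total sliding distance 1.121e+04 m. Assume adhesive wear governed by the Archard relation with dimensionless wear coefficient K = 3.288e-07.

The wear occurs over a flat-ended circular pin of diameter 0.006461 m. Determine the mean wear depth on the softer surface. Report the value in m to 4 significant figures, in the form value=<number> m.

value=2.764e-07 m

Every step carries full float precision. Intermediate values are displayed rounded. Rounded once at the end, at 4 significant digits.
Convert: Hardness H = 1.383 GPa = 1.383e+09 Pa.
Convert: Contact area A = π·d²/4 = π·(0.006461 m)²/4 = 3.279e-05 m².
Working in SI base units: W = 3.400 N, H = 1.383e+09 Pa, K = 3.288e-07.
Apply Archard: V = K·W·L/H = 3.288e-07 · 3.400 · 1.121e+04 / 1.383e+09 = 9.061e-12 m³.
Wear depth h = V/A = 9.061e-12 / 3.279e-05 = 2.764e-07 m.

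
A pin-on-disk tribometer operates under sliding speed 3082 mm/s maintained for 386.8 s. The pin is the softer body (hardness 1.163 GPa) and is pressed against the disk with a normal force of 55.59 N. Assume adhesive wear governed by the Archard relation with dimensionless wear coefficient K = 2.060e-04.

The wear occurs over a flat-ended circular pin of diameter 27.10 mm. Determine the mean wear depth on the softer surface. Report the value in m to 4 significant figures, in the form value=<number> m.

Intermediate values are displayed rounded — every step runs at exact precision. Rounded just once: 4 significant digits.
Sliding speed v = 3082 mm/s = 3.082 m/s. Distance covered L = v·t = 3.082 m/s × 386.8 s = 1192 m.
Hardness H = 1.163 GPa = 1.163e+09 Pa.
Pin diameter d = 27.10 mm = 0.02710 m. Contact area A = π·d²/4 = π·(0.02710 m)²/4 = 5.768e-04 m².
Collected in SI base units: W = 55.59 N, H = 1.163e+09 Pa, K = 2.060e-04.
The Archard volume V = K·W·L/H = 2.060e-04 · 55.59 · 1192 / 1.163e+09 = 1.174e-08 m³.
Wear depth h = V/A = 1.174e-08 / 5.768e-04 = 2.035e-05 m.

value=2.035e-05 m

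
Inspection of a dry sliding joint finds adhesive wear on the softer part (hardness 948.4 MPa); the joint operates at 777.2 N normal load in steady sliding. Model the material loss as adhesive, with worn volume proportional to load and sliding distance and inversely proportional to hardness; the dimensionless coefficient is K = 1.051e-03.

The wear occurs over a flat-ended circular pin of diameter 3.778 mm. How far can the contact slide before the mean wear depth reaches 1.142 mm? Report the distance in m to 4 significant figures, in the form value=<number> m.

The algebra holds full precision; displayed values are rounded. Rounded just once to four significant digits.
Hardness H = 948.4 MPa = 9.484e+08 Pa.
Pin diameter d = 3.778 mm = 0.003778 m. Contact area A = π·d²/4 = π·(0.003778 m)²/4 = 1.121e-05 m².
Depth limit h_lim = 1.142 mm = 0.001142 m.
As SI base values: W = 777.2 N, H = 9.484e+08 Pa, K = 1.051e-03.
Limit volume V_lim = h_lim·A = 0.001142 · 1.121e-05 = 1.280e-08 m³.
Sliding life L = V_lim·H/(K·W) = 1.280e-08 · 9.484e+08 / (1.051e-03 · 777.2) = 14.86 m.

value=14.86 m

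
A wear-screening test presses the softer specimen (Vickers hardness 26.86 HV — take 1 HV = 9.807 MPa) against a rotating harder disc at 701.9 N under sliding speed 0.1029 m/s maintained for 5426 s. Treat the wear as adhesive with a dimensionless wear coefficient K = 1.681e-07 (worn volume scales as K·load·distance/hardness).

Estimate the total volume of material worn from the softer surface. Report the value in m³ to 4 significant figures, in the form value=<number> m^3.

Intermediate values are shown rounded; every step runs at full float precision; one final rounding to four significant digits.
Convert: Total distance L = v·t = 0.1029 m/s × 5426 s = 558.3 m.
Convert: Hardness H = 26.86 HV × 9.807 MPa/HV = 263.4 MPa = 2.634e+08 Pa.
Expressed in SI base units: W = 701.9 N, H = 2.634e+08 Pa, K = 1.681e-07.
Worn volume V = K·W·L/H = 1.681e-07 · 701.9 · 558.3 / 2.634e+08 = 2.501e-10 m³.

value=2.501e-10 m^3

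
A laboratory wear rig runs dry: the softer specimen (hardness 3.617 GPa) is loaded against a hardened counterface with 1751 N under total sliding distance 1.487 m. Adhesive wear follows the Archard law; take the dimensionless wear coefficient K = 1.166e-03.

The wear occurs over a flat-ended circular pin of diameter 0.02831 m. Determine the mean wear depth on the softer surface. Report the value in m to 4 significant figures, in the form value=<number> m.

value=1.333e-06 m

The computation runs at full float precision; the intermediates are printed rounded; a lone final rounding, at 4 significant figures.
Hardness H = 3.617 GPa = 3.617e+09 Pa.
Contact area A = π·d²/4 = π·(0.02831 m)²/4 = 6.295e-04 m².
Working in SI base units: W = 1751 N, H = 3.617e+09 Pa, K = 1.166e-03.
Worn volume V = K·W·L/H = 1.166e-03 · 1751 · 1.487 / 3.617e+09 = 8.394e-10 m³.
Mean wear depth h = V/A = 8.394e-10 / 6.295e-04 = 1.333e-06 m.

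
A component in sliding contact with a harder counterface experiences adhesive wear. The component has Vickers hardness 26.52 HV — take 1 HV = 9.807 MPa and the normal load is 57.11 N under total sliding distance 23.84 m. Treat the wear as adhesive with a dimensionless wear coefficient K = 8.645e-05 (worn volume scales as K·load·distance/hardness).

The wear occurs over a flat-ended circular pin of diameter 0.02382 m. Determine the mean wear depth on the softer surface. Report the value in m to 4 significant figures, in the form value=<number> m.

All arithmetic keeps full float precision. Printed values are rounded — a single final rounding: four significant figures.
Hardness H = 26.52 HV × 9.807 MPa/HV = 260.1 MPa = 2.601e+08 Pa.
Contact area A = π·d²/4 = π·(0.02382 m)²/4 = 4.456e-04 m².
Restated in SI base units: W = 57.11 N, H = 2.601e+08 Pa, K = 8.645e-05.
Apply Archard: V = K·W·L/H = 8.645e-05 · 57.11 · 23.84 / 2.601e+08 = 4.526e-10 m³.
Mean wear depth h = V/A = 4.526e-10 / 4.456e-04 = 1.016e-06 m.

value=1.016e-06 m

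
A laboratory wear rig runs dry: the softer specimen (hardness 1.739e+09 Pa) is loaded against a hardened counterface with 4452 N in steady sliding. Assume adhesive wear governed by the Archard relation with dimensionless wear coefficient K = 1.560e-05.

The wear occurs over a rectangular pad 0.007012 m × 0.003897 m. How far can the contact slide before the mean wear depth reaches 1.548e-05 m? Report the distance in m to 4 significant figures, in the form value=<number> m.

value=10.59 m

Quoted intermediates are rounded. All arithmetic carries full precision, and a single final rounding, at four significant digits.
Contact area A = 0.007012 m × 0.003897 m = 2.733e-05 m².
Working in SI base units: W = 4452 N, H = 1.739e+09 Pa, K = 1.560e-05.
At the depth limit, V_lim = h_lim·A = 1.548e-05 · 2.733e-05 = 4.230e-10 m³.
So the life L = V_lim·H/(K·W) = 4.230e-10 · 1.739e+09 / (1.560e-05 · 4452) = 10.59 m.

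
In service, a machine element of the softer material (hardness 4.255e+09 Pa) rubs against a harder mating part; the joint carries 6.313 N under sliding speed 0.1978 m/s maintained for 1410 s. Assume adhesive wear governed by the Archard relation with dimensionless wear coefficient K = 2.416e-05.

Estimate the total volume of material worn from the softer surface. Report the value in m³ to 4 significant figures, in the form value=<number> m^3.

value=9.997e-12 m^3

All working math maintains exact precision. The intermediates appear rounded, and rounded once at the end: four significant digits.
Convert: Total distance L = v·t = 0.1978 m/s × 1410 s = 278.9 m.
Expressed in SI base units: W = 6.313 N, H = 4.255e+09 Pa, K = 2.416e-05.
By Archard's law, V = K·W·L/H = 2.416e-05 · 6.313 · 278.9 / 4.255e+09 = 9.997e-12 m³.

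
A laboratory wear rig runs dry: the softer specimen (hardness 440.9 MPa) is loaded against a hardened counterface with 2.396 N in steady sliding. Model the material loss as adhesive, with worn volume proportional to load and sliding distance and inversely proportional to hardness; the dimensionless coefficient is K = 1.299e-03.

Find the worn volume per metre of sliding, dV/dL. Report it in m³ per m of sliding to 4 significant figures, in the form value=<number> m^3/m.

value=7.059e-12 m^3/m

The intermediates are shown rounded. The computation carries exact precision; a single final rounding, at four significant figures.
Convert: Hardness H = 440.9 MPa = 4.409e+08 Pa.
In SI base units: W = 2.396 N, H = 4.409e+08 Pa, K = 1.299e-03.
The wear rate dV/dL = K·W/H, so: 1.299e-03 · 2.396 / 4.409e+08 = 7.059e-12 m³/m.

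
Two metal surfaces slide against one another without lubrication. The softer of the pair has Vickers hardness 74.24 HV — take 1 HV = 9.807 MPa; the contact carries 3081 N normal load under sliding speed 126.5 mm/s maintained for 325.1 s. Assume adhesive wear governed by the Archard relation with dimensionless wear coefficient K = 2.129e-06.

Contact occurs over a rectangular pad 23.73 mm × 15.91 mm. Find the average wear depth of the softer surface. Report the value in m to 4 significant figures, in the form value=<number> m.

value=9.814e-07 m

Printed values are rounded — the algebra holds full precision — one final rounding: four significant digits.
Convert: Sliding speed v = 126.5 mm/s = 0.1265 m/s. The distance L = v·t = 0.1265 m/s × 325.1 s = 41.13 m.
Convert: Hardness H = 74.24 HV × 9.807 MPa/HV = 728.1 MPa = 7.281e+08 Pa.
Convert: Pad sides 23.73 mm × 15.91 mm = 0.02373 m × 0.01591 m. Contact area A = 0.02373 m × 0.01591 m = 3.775e-04 m².
In SI base units, W = 3081 N, H = 7.281e+08 Pa, K = 2.129e-06.
Volume removed: V = K·W·L/H = 2.129e-06 · 3081 · 41.13 / 7.281e+08 = 3.705e-10 m³.
Wear depth h = V/A = 3.705e-10 / 3.775e-04 = 9.814e-07 m.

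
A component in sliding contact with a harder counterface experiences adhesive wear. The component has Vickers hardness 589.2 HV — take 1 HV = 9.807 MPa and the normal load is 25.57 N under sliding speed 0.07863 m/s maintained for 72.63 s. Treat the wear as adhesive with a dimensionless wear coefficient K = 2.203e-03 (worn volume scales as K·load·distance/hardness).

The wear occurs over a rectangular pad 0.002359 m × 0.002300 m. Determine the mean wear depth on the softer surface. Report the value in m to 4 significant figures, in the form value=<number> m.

Each operation runs at full precision, and intermediate values are displayed rounded, and a lone final rounding: 4 significant figures.
Convert: Path length L = v·t = 0.07863 m/s × 72.63 s = 5.711 m.
Convert: Hardness H = 589.2 HV × 9.807 MPa/HV = 5778 MPa = 5.778e+09 Pa.
Convert: Contact area A = 0.002359 m × 0.002300 m = 5.426e-06 m².
As SI base values: W = 25.57 N, H = 5.778e+09 Pa, K = 2.203e-03.
Apply Archard: V = K·W·L/H = 2.203e-03 · 25.57 · 5.711 / 5.778e+09 = 5.567e-11 m³.
Mean wear depth h = V/A = 5.567e-11 / 5.426e-06 = 1.026e-05 m.

value=1.026e-05 m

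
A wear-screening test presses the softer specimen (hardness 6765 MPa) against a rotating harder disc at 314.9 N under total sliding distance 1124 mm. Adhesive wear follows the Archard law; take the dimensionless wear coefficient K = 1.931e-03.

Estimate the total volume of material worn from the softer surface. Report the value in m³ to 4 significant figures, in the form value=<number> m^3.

value=1.010e-10 m^3

The computation holds full float precision, and intermediate values are printed rounded; a single final rounding, at 4 significant figures.
Distance L = 1124 mm = 1.124 m.
Hardness H = 6765 MPa = 6.765e+09 Pa.
Working in SI base units: W = 314.9 N, H = 6.765e+09 Pa, K = 1.931e-03.
Wear volume V = K·W·L/H = 1.931e-03 · 314.9 · 1.124 / 6.765e+09 = 1.010e-10 m³.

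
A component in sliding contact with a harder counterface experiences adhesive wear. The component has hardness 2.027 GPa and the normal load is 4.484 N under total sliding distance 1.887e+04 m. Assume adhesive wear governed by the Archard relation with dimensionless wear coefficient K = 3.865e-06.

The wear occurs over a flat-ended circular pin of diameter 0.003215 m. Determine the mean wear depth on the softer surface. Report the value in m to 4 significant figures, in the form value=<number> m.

value=1.987e-05 m

Intermediate values are displayed rounded, and all arithmetic keeps full precision; one last rounding to 4 significant figures.
Hardness H = 2.027 GPa = 2.027e+09 Pa.
Contact area A = π·d²/4 = π·(0.003215 m)²/4 = 8.118e-06 m².
SI base units throughout: W = 4.484 N, H = 2.027e+09 Pa, K = 3.865e-06.
Worn volume V = K·W·L/H = 3.865e-06 · 4.484 · 1.887e+04 / 2.027e+09 = 1.613e-10 m³.
Average depth h = V/A = 1.613e-10 / 8.118e-06 = 1.987e-05 m.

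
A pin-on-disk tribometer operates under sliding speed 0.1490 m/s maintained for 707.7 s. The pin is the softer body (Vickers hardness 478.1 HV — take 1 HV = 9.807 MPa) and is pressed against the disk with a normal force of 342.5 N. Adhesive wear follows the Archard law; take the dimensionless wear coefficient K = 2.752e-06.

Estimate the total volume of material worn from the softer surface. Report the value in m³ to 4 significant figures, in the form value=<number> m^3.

Shown intermediates are rounded — every step holds full float precision; rounded just once, at 4 significant figures.
Sliding distance L = v·t = 0.1490 m/s × 707.7 s = 105.4 m.
Hardness H = 478.1 HV × 9.807 MPa/HV = 4689 MPa = 4.689e+09 Pa.
Expressed in SI base units: W = 342.5 N, H = 4.689e+09 Pa, K = 2.752e-06.
The Archard volume V = K·W·L/H = 2.752e-06 · 342.5 · 105.4 / 4.689e+09 = 2.120e-11 m³.

value=2.120e-11 m^3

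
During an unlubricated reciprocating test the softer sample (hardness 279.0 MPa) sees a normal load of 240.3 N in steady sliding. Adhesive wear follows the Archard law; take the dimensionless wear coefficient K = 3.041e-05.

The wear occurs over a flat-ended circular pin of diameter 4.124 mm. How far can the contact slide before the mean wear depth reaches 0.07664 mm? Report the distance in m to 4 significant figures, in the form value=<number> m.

The intermediates are shown rounded — every step keeps full precision; rounded once at the end to 4 significant digits.
Hardness H = 279.0 MPa = 2.790e+08 Pa.
Pin diameter d = 4.124 mm = 0.004124 m. Contact area A = π·d²/4 = π·(0.004124 m)²/4 = 1.336e-05 m².
Depth limit h_lim = 0.07664 mm = 7.664e-05 m.
Working in SI base units: W = 240.3 N, H = 2.790e+08 Pa, K = 3.041e-05.
Permissible volume V_lim = h_lim·A = 7.664e-05 · 1.336e-05 = 1.024e-09 m³.
Inverting, life L = V_lim·H/(K·W) = 1.024e-09 · 2.790e+08 / (3.041e-05 · 240.3) = 39.09 m.

value=39.09 m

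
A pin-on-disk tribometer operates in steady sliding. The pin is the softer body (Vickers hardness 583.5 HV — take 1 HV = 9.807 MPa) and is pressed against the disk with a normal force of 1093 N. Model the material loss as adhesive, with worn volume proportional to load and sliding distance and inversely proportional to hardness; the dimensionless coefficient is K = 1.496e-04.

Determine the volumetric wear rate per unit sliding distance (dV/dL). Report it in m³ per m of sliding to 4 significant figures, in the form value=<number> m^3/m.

value=2.857e-11 m^3/m

Every step maintains full float precision. Intermediate values are shown rounded. Rounded once at the end: four significant digits.
Convert: Hardness H = 583.5 HV × 9.807 MPa/HV = 5722 MPa = 5.722e+09 Pa.
Expressed in SI base units: W = 1093 N, H = 5.722e+09 Pa, K = 1.496e-04.
Rate of wear dV/dL = K·W/H, per unit distance: 1.496e-04 · 1093 / 5.722e+09 = 2.857e-11 m³/m.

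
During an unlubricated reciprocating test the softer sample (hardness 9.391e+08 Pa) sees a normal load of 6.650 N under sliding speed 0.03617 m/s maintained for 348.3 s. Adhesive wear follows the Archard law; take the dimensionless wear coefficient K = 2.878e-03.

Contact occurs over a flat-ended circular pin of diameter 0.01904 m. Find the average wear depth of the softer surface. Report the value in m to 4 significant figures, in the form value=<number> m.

The algebra keeps exact precision; the intermediates are shown rounded, and a single final rounding to four significant figures.
Convert: Total distance L = v·t = 0.03617 m/s × 348.3 s = 12.60 m.
Convert: Contact area A = π·d²/4 = π·(0.01904 m)²/4 = 2.847e-04 m².
Expressed in SI base units: W = 6.650 N, H = 9.391e+08 Pa, K = 2.878e-03.
Volume removed: V = K·W·L/H = 2.878e-03 · 6.650 · 12.60 / 9.391e+08 = 2.567e-10 m³.
Depth of wear h = V/A = 2.567e-10 / 2.847e-04 = 9.017e-07 m.

value=9.017e-07 m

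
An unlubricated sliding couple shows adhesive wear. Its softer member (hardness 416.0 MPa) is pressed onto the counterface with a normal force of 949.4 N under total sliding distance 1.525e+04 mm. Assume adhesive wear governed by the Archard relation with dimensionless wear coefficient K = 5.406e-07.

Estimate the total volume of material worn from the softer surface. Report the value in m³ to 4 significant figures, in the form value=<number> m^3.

Printed values are rounded; every step keeps full precision; a single final rounding to 4 significant digits.
Convert: Path length L = 1.525e+04 mm = 15.25 m.
Convert: Hardness H = 416.0 MPa = 4.160e+08 Pa.
In SI base units, W = 949.4 N, H = 4.160e+08 Pa, K = 5.406e-07.
Worn volume V = K·W·L/H = 5.406e-07 · 949.4 · 15.25 / 4.160e+08 = 1.881e-11 m³.

value=1.881e-11 m^3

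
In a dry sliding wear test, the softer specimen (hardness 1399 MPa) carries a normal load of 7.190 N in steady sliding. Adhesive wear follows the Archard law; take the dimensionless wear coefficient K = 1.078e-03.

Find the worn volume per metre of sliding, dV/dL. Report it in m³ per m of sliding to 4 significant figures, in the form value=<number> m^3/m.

value=5.540e-12 m^3/m

Displayed values are rounded; all working math keeps full float precision — a single final rounding, at four significant digits.
Hardness H = 1399 MPa = 1.399e+09 Pa.
SI base units throughout: W = 7.190 N, H = 1.399e+09 Pa, K = 1.078e-03.
The wear rate dV/dL = K·W/H (independent of L): 1.078e-03 · 7.190 / 1.399e+09 = 5.540e-12 m³/m.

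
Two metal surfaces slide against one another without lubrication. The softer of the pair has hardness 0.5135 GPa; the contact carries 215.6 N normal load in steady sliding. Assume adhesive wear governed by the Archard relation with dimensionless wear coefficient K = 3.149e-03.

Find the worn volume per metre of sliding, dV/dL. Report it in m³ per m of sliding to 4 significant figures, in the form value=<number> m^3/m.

Every step holds full precision; printed values are rounded — one final rounding to 4 significant figures.
Hardness H = 0.5135 GPa = 5.135e+08 Pa.
Expressed in SI base units: W = 215.6 N, H = 5.135e+08 Pa, K = 3.149e-03.
Rate of wear dV/dL = K·W/H, per unit distance: 3.149e-03 · 215.6 / 5.135e+08 = 1.322e-09 m³/m.

value=1.322e-09 m^3/m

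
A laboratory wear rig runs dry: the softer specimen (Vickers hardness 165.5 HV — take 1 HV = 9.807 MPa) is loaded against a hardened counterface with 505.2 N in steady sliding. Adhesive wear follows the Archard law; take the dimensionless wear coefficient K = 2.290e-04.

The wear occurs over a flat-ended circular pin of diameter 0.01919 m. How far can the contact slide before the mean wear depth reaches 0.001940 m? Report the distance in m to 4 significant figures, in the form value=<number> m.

value=7872 m

The algebra carries full float precision. Intermediate values are shown rounded, and one last rounding to 4 significant digits.
Hardness H = 165.5 HV × 9.807 MPa/HV = 1623 MPa = 1.623e+09 Pa.
Contact area A = π·d²/4 = π·(0.01919 m)²/4 = 2.892e-04 m².
In SI base units, W = 505.2 N, H = 1.623e+09 Pa, K = 2.290e-04.
Volume at the limit: V_lim = h_lim·A = 0.001940 · 2.892e-04 = 5.611e-07 m³.
Thus life L = V_lim·H/(K·W) = 5.611e-07 · 1.623e+09 / (2.290e-04 · 505.2) = 7872 m.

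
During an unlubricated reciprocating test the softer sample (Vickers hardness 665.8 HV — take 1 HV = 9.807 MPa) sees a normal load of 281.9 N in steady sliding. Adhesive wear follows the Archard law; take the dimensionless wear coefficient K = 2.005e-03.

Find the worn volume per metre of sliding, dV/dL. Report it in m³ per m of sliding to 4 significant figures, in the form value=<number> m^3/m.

value=8.656e-11 m^3/m

The algebra runs at full precision. Intermediates are shown rounded, and a single final rounding to four significant digits.
Hardness H = 665.8 HV × 9.807 MPa/HV = 6530 MPa = 6.530e+09 Pa.
In SI base units, W = 281.9 N, H = 6.530e+09 Pa, K = 2.005e-03.
Volumetric rate dV/dL = K·W/H, so: 2.005e-03 · 281.9 / 6.530e+09 = 8.656e-11 m³/m.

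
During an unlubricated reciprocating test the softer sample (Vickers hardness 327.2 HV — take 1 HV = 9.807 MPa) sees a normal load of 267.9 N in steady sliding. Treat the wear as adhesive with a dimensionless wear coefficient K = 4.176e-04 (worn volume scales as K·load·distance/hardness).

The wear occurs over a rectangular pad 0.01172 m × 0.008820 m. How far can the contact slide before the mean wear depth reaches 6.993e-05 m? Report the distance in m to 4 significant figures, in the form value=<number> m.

value=207.3 m

All working math runs at exact precision. Intermediates are printed rounded — rounded once at the end: 4 significant digits.
Convert: Hardness H = 327.2 HV × 9.807 MPa/HV = 3209 MPa = 3.209e+09 Pa.
Convert: Contact area A = 0.01172 m × 0.008820 m = 1.034e-04 m².
Expressed in SI base units: W = 267.9 N, H = 3.209e+09 Pa, K = 4.176e-04.
Allowed volume V_lim = h_lim·A = 6.993e-05 · 1.034e-04 = 7.229e-09 m³.
Thus life L = V_lim·H/(K·W) = 7.229e-09 · 3.209e+09 / (4.176e-04 · 267.9) = 207.3 m.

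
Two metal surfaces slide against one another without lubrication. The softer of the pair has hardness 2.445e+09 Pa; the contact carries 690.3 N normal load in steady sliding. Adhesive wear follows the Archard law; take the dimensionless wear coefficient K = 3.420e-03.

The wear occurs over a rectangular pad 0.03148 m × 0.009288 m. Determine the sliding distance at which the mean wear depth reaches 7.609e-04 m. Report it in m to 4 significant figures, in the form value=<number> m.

value=230.4 m

Intermediates are printed rounded, and the algebra maintains full precision — one final rounding, at 4 significant figures.
Contact area A = 0.03148 m × 0.009288 m = 2.924e-04 m².
In SI base units: W = 690.3 N, H = 2.445e+09 Pa, K = 3.420e-03.
Permissible volume V_lim = h_lim·A = 7.609e-04 · 2.924e-04 = 2.225e-07 m³.
So the life L = V_lim·H/(K·W) = 2.225e-07 · 2.445e+09 / (3.420e-03 · 690.3) = 230.4 m.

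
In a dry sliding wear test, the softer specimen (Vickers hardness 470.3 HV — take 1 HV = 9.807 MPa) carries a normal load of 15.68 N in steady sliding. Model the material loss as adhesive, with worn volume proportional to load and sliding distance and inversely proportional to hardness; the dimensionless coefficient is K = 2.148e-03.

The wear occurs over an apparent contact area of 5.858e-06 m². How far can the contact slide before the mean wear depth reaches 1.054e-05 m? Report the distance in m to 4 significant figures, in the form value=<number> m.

Intermediate values are shown rounded — each operation holds full precision. Rounded just once: 4 significant digits.
Hardness H = 470.3 HV × 9.807 MPa/HV = 4612 MPa = 4.612e+09 Pa.
Collected in SI base units: W = 15.68 N, H = 4.612e+09 Pa, K = 2.148e-03.
At the depth limit, V_lim = h_lim·A = 1.054e-05 · 5.858e-06 = 6.174e-11 m³.
Sliding life L = V_lim·H/(K·W) = 6.174e-11 · 4.612e+09 / (2.148e-03 · 15.68) = 8.455 m.

value=8.455 m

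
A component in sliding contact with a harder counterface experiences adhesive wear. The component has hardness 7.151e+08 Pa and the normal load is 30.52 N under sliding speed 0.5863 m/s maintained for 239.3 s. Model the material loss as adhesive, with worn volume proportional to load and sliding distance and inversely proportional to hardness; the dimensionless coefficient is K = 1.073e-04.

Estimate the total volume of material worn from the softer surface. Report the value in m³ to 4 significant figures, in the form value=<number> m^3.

The algebra runs at full precision — intermediate values are displayed rounded — rounded once at the end, at 4 significant digits.
The distance L = v·t = 0.5863 m/s × 239.3 s = 140.3 m.
In SI base units, W = 30.52 N, H = 7.151e+08 Pa, K = 1.073e-04.
Apply Archard: V = K·W·L/H = 1.073e-04 · 30.52 · 140.3 / 7.151e+08 = 6.425e-10 m³.

value=6.425e-10 m^3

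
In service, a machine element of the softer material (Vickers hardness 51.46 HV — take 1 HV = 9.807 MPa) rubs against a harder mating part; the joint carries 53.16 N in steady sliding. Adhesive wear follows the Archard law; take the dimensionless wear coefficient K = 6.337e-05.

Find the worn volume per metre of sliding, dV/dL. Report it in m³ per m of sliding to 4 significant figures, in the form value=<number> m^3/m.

The computation maintains full float precision. Intermediates are shown rounded — one last rounding to 4 significant figures.
Convert: Hardness H = 51.46 HV × 9.807 MPa/HV = 504.7 MPa = 5.047e+08 Pa.
Collected in SI base units: W = 53.16 N, H = 5.047e+08 Pa, K = 6.337e-05.
Rate of wear dV/dL = K·W/H: 6.337e-05 · 53.16 / 5.047e+08 = 6.675e-12 m³/m.

value=6.675e-12 m^3/m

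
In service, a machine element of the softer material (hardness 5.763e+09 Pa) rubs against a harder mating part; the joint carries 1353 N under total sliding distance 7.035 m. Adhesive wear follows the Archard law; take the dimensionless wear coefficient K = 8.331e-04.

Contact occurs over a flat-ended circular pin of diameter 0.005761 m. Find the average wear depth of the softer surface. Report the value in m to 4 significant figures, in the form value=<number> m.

value=5.279e-05 m

Intermediate values are shown rounded, and each operation runs at exact precision — rounded once at the end to 4 significant figures.
Contact area A = π·d²/4 = π·(0.005761 m)²/4 = 2.607e-05 m².
Collected in SI base units: W = 1353 N, H = 5.763e+09 Pa, K = 8.331e-04.
The Archard volume V = K·W·L/H = 8.331e-04 · 1353 · 7.035 / 5.763e+09 = 1.376e-09 m³.
Wear depth h = V/A = 1.376e-09 / 2.607e-05 = 5.279e-05 m.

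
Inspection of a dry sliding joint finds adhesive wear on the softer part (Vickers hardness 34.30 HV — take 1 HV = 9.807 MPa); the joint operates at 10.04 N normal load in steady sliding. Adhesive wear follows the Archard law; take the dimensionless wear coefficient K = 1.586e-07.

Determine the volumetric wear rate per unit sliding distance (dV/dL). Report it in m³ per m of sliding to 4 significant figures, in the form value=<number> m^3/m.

value=4.734e-15 m^3/m

Shown intermediates are rounded, and the algebra runs at exact precision; rounded just once: four significant digits.
Hardness H = 34.30 HV × 9.807 MPa/HV = 336.4 MPa = 3.364e+08 Pa.
Restated in SI base units: W = 10.04 N, H = 3.364e+08 Pa, K = 1.586e-07.
Volumetric rate dV/dL = K·W/H, per unit distance: 1.586e-07 · 10.04 / 3.364e+08 = 4.734e-15 m³/m.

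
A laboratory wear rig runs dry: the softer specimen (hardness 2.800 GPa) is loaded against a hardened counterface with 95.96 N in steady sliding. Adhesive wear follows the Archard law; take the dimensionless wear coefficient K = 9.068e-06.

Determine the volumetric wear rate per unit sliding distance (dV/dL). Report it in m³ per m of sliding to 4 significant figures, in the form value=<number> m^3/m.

Each operation keeps exact precision. Printed values are rounded; rounded just once, at 4 significant digits.
Convert: Hardness H = 2.800 GPa = 2.800e+09 Pa.
SI base units throughout: W = 95.96 N, H = 2.800e+09 Pa, K = 9.068e-06.
The wear rate dV/dL = K·W/H — distance-free: 9.068e-06 · 95.96 / 2.800e+09 = 3.108e-13 m³/m.

value=3.108e-13 m^3/m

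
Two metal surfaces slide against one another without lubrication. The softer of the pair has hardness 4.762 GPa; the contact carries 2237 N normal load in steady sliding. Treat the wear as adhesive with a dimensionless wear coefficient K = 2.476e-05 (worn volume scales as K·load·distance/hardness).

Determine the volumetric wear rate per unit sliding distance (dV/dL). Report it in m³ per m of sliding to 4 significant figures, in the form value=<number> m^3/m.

The computation runs at full precision, and intermediates are printed rounded — rounded once at the end, at 4 significant digits.
Hardness H = 4.762 GPa = 4.762e+09 Pa.
SI base units throughout: W = 2237 N, H = 4.762e+09 Pa, K = 2.476e-05.
Sliding wear rate dV/dL = K·W/H, so: 2.476e-05 · 2237 / 4.762e+09 = 1.163e-11 m³/m.

value=1.163e-11 m^3/m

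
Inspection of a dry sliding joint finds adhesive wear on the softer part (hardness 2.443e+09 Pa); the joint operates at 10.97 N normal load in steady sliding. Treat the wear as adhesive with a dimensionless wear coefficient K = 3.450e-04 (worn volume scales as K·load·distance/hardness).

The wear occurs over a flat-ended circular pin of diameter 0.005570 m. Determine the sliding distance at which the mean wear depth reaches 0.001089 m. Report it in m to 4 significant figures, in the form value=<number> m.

All working math holds full float precision. Intermediates are printed rounded — one final rounding to four significant figures.
Contact area A = π·d²/4 = π·(0.005570 m)²/4 = 2.437e-05 m².
In SI base units: W = 10.97 N, H = 2.443e+09 Pa, K = 3.450e-04.
Limit volume V_lim = h_lim·A = 0.001089 · 2.437e-05 = 2.654e-08 m³.
Inverting, life L = V_lim·H/(K·W) = 2.654e-08 · 2.443e+09 / (3.450e-04 · 10.97) = 1.713e+04 m.

value=1.713e+04 m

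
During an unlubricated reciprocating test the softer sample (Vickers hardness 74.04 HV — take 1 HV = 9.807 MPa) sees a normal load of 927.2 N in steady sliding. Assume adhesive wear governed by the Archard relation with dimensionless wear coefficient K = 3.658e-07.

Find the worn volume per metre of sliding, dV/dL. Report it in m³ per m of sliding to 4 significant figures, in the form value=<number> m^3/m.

value=4.671e-13 m^3/m

Displayed values are rounded — each operation holds full float precision; a lone final rounding to four significant digits.
Convert: Hardness H = 74.04 HV × 9.807 MPa/HV = 726.1 MPa = 7.261e+08 Pa.
Expressed in SI base units: W = 927.2 N, H = 7.261e+08 Pa, K = 3.658e-07.
Wear rate dV/dL = K·W/H, per unit distance: 3.658e-07 · 927.2 / 7.261e+08 = 4.671e-13 m³/m.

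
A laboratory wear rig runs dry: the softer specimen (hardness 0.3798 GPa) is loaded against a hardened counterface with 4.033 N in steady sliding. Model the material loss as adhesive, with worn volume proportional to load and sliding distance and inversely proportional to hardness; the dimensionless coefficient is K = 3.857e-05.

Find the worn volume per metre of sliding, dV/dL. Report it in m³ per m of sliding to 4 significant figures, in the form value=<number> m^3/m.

The algebra maintains full float precision, and the intermediates are shown rounded, and rounded once at the end, at 4 significant figures.
Hardness H = 0.3798 GPa = 3.798e+08 Pa.
As SI base values: W = 4.033 N, H = 3.798e+08 Pa, K = 3.857e-05.
Rate of wear dV/dL = K·W/H, so: 3.857e-05 · 4.033 / 3.798e+08 = 4.096e-13 m³/m.

value=4.096e-13 m^3/m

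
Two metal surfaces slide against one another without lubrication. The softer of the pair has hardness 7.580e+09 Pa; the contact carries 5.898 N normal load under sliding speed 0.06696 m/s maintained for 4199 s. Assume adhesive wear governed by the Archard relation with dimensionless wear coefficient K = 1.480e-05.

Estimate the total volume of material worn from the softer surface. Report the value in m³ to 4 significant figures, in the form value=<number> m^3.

Shown intermediates are rounded; all working math holds exact precision; one last rounding, at four significant digits.
Distance covered L = v·t = 0.06696 m/s × 4199 s = 281.2 m.
Working in SI base units: W = 5.898 N, H = 7.580e+09 Pa, K = 1.480e-05.
By Archard's law, V = K·W·L/H = 1.480e-05 · 5.898 · 281.2 / 7.580e+09 = 3.238e-12 m³.

value=3.238e-12 m^3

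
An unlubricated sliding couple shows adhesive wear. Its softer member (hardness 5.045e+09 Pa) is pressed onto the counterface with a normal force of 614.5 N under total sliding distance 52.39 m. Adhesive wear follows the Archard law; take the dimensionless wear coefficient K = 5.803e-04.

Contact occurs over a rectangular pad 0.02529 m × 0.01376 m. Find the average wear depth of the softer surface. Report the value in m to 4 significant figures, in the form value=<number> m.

value=1.064e-05 m

All working math carries exact precision, and the intermediates are displayed rounded; rounded just once to four significant figures.
Contact area A = 0.02529 m × 0.01376 m = 3.480e-04 m².
Expressed in SI base units: W = 614.5 N, H = 5.045e+09 Pa, K = 5.803e-04.
By Archard's law, V = K·W·L/H = 5.803e-04 · 614.5 · 52.39 / 5.045e+09 = 3.703e-09 m³.
Depth h = V/A = 3.703e-09 / 3.480e-04 = 1.064e-05 m.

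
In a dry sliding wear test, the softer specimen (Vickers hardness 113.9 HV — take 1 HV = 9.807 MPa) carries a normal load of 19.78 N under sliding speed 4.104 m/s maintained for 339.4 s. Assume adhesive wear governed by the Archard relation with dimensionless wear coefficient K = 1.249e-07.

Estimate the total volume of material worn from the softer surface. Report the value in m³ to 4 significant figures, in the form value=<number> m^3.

value=3.081e-12 m^3

Printed values are rounded. The computation holds full precision. Rounded once at the end, at 4 significant figures.
The distance L = v·t = 4.104 m/s × 339.4 s = 1393 m.
Hardness H = 113.9 HV × 9.807 MPa/HV = 1117 MPa = 1.117e+09 Pa.
In SI base units: W = 19.78 N, H = 1.117e+09 Pa, K = 1.249e-07.
Volume removed: V = K·W·L/H = 1.249e-07 · 19.78 · 1393 / 1.117e+09 = 3.081e-12 m³.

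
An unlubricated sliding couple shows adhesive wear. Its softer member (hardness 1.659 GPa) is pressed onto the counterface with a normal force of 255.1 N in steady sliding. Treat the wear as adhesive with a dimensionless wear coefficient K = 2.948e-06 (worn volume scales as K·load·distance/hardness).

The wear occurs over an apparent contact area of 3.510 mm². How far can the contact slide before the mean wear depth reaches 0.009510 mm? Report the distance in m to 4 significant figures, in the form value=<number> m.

value=73.64 m

All working math maintains full precision. Intermediate values are printed rounded — a lone final rounding, at four significant digits.
Hardness H = 1.659 GPa = 1.659e+09 Pa.
Contact area A = 3.510 mm² = 3.510e-06 m².
Depth limit h_lim = 0.009510 mm = 9.510e-06 m.
Expressed in SI base units: W = 255.1 N, H = 1.659e+09 Pa, K = 2.948e-06.
Limit volume V_lim = h_lim·A = 9.510e-06 · 3.510e-06 = 3.338e-11 m³.
Thus life L = V_lim·H/(K·W) = 3.338e-11 · 1.659e+09 / (2.948e-06 · 255.1) = 73.64 m.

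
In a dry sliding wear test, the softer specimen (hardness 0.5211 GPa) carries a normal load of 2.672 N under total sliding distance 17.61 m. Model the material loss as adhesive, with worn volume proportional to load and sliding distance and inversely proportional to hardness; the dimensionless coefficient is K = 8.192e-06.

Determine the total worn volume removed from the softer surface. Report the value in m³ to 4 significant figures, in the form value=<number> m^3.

The intermediates are displayed rounded. Each operation carries full precision; one final rounding: four significant figures.
Convert: Hardness H = 0.5211 GPa = 5.211e+08 Pa.
In SI base units, W = 2.672 N, H = 5.211e+08 Pa, K = 8.192e-06.
By Archard's law, V = K·W·L/H = 8.192e-06 · 2.672 · 17.61 / 5.211e+08 = 7.397e-13 m³.

value=7.397e-13 m^3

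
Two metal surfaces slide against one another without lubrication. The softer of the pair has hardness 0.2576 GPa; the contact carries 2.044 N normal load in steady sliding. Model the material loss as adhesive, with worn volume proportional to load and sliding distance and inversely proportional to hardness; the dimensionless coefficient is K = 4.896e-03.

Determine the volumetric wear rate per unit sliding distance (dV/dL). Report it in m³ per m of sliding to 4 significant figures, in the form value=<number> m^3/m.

value=3.885e-11 m^3/m

Intermediate values appear rounded; the computation carries exact precision — rounded once at the end to 4 significant figures.
Convert: Hardness H = 0.2576 GPa = 2.576e+08 Pa.
SI base units throughout: W = 2.044 N, H = 2.576e+08 Pa, K = 4.896e-03.
Sliding wear rate dV/dL = K·W/H — distance-free: 4.896e-03 · 2.044 / 2.576e+08 = 3.885e-11 m³/m.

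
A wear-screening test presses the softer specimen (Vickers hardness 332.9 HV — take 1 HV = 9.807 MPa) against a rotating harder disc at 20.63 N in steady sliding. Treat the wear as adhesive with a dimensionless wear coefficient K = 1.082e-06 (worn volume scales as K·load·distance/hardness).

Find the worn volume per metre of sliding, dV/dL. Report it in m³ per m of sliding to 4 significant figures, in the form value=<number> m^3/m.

Each operation runs at full precision. The intermediates appear rounded — a single final rounding to four significant figures.
Hardness H = 332.9 HV × 9.807 MPa/HV = 3265 MPa = 3.265e+09 Pa.
In SI base units, W = 20.63 N, H = 3.265e+09 Pa, K = 1.082e-06.
Sliding wear rate dV/dL = K·W/H (no L dependence): 1.082e-06 · 20.63 / 3.265e+09 = 6.837e-15 m³/m.

value=6.837e-15 m^3/m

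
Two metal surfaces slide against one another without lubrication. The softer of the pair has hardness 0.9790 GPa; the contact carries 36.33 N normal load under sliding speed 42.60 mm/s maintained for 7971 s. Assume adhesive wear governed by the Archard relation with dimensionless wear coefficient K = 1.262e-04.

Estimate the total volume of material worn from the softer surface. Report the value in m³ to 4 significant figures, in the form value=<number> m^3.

The intermediates are displayed rounded, and all arithmetic runs at full precision — a single final rounding, at four significant digits.
Sliding speed v = 42.60 mm/s = 0.04260 m/s. Path length L = v·t = 0.04260 m/s × 7971 s = 339.6 m.
Hardness H = 0.9790 GPa = 9.790e+08 Pa.
In SI base units: W = 36.33 N, H = 9.790e+08 Pa, K = 1.262e-04.
Volume removed: V = K·W·L/H = 1.262e-04 · 36.33 · 339.6 / 9.790e+08 = 1.590e-09 m³.

value=1.590e-09 m^3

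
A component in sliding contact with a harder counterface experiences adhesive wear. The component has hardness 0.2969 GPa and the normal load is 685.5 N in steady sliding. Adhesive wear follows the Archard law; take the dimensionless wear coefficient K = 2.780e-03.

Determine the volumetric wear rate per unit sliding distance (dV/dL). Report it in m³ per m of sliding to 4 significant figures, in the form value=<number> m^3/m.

Intermediates are printed rounded, and all working math keeps full float precision. Rounded just once: 4 significant digits.
Convert: Hardness H = 0.2969 GPa = 2.969e+08 Pa.
Collected in SI base units: W = 685.5 N, H = 2.969e+08 Pa, K = 2.780e-03.
Sliding wear rate dV/dL = K·W/H (independent of L): 2.780e-03 · 685.5 / 2.969e+08 = 6.419e-09 m³/m.

value=6.419e-09 m^3/m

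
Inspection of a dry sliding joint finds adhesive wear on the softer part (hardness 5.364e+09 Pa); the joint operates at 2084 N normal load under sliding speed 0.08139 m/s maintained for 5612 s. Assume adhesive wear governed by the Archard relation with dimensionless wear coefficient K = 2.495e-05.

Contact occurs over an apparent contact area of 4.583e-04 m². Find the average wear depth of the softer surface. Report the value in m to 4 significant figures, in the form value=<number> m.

value=9.661e-06 m

Each operation holds full precision. Intermediates are shown rounded. Rounded just once: four significant digits.
Path length L = v·t = 0.08139 m/s × 5612 s = 456.8 m.
Expressed in SI base units: W = 2084 N, H = 5.364e+09 Pa, K = 2.495e-05.
The Archard volume V = K·W·L/H = 2.495e-05 · 2084 · 456.8 / 5.364e+09 = 4.428e-09 m³.
Wear depth h = V/A = 4.428e-09 / 4.583e-04 = 9.661e-06 m.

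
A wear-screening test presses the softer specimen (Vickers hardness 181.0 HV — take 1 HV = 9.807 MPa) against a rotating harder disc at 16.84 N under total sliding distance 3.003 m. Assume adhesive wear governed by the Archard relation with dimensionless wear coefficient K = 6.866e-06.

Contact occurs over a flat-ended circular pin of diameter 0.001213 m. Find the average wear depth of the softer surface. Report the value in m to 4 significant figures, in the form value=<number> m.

value=1.693e-07 m

The algebra carries exact precision — the intermediates are displayed rounded; a lone final rounding to four significant digits.
Convert: Hardness H = 181.0 HV × 9.807 MPa/HV = 1775 MPa = 1.775e+09 Pa.
Convert: Contact area A = π·d²/4 = π·(0.001213 m)²/4 = 1.156e-06 m².
In SI base units, W = 16.84 N, H = 1.775e+09 Pa, K = 6.866e-06.
Archard relation: V = K·W·L/H = 6.866e-06 · 16.84 · 3.003 / 1.775e+09 = 1.956e-13 m³.
Mean depth h = V/A = 1.956e-13 / 1.156e-06 = 1.693e-07 m.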